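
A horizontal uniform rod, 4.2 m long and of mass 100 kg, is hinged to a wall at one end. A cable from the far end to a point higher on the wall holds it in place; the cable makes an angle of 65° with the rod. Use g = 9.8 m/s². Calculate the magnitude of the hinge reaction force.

|H| ≈ 541 N

Take torques about the hinge: T sin 65° · 4.2 = 100×9.8×2.1 = 2058 N·m.
So T = 2058 / (0.9063 × 4.2) = 540.66 N.
ΣF_x = 0: H_x = T cos 65° = 228.49 N.
ΣF_y = 0: H_y = (100×9.8) − T sin 65° = 980 − 490 = 490 N.
|H| = √(H_x² + H_y²) = √((228.49)² + (490)²) = 540.66 N.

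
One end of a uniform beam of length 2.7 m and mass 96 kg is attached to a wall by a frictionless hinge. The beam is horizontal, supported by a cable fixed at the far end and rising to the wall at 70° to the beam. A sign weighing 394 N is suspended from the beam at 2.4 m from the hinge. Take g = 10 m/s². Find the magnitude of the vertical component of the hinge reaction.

Take torques about the hinge: T sin 70° · 2.7 = 96×10×1.35 + 394×2.4 = 2241.6 N·m.
So T = 2241.6 / (0.9397 × 2.7) = 883.5 N.
ΣF_y = 0: H_y = (96×10 + 394) − T sin 70° = 1354 − 830.22 = 523.78 N.

|H_y| ≈ 524 N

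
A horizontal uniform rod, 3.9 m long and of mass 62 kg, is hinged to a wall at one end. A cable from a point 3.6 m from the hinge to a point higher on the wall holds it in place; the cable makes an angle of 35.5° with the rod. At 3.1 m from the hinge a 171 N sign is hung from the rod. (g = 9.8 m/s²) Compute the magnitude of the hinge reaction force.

Take torques about the hinge: T sin 35.5° · 3.6 = 62×9.8×1.95 + 171×3.1 = 1714.9 N·m.
So T = 1714.9 / (0.5807 × 3.6) = 820.33 N.
ΣF_x = 0: H_x = T cos 35.5° = 667.84 N.
ΣF_y = 0: H_y = (62×9.8 + 171) − T sin 35.5° = 778.6 − 476.37 = 302.23 N.
|H| = √(H_x² + H_y²) = √((667.84)² + (302.23)²) = 733.05 N.

|H| ≈ 733 N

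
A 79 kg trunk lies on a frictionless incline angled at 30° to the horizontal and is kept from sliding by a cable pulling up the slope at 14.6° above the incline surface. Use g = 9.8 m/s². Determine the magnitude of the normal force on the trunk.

N ≈ 570 N

Take axes along and perpendicular to the incline. Weight components: W sin 30° = 387.1 N down-slope, W cos 30° = 670.5 N into the surface.
Along incline: T cos 14.6° = W sin 30° → T = 400 N.
Perpendicular: N = W cos 30° − T sin 14.6° = 569.6 N.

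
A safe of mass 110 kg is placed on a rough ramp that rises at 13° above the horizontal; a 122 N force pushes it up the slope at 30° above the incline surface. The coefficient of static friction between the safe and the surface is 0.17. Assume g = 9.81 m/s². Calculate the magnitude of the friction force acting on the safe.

f ≈ 137 N

Axes along / perpendicular to the incline. W sin 13° = 242.7 N down-slope; W cos 13° = 1051 N into the surface.
Perpendicular: N = W cos 13° − P sin 30° = 1051 − 61 = 990.4 N.
Along incline: P cos 30° + f = W sin 13° (friction acts up-slope) → f = 242.7 − 105.7 = 137.1 N.
|f| = 137.1 N ≤ μN = 168.4 N, so the safe is indeed static.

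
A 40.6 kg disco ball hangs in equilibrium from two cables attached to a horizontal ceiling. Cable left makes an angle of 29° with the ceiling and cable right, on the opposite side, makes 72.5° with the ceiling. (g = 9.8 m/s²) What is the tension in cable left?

Weight W = 40.6 × 9.8 = 397.9 N acts straight down.
Horizontal: T_left cos 29° = T_right cos 72.5°  →  T_right = 2.909 T_left.
Vertical: T_left sin 29° + T_right sin 72.5° = 397.9.
Substituting the horizontal relation into the vertical equation gives 3.259 T_left = 397.9, so T_left = 122.1 N.

T_left ≈ 122 N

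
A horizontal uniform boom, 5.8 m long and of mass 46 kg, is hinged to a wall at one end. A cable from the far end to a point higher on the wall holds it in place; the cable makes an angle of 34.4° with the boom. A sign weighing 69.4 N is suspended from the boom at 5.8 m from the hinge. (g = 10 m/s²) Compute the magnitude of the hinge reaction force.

|H| ≈ 494 N

Take torques about the hinge: T sin 34.4° · 5.8 = 46×10×2.9 + 69.4×5.8 = 1736.5 N·m.
So T = 1736.5 / (0.5650 × 5.8) = 529.94 N.
ΣF_x = 0: H_x = T cos 34.4° = 437.26 N.
ΣF_y = 0: H_y = (46×10 + 69.4) − T sin 34.4° = 529.4 − 299.4 = 230 N.
|H| = √(H_x² + H_y²) = √((437.26)² + (230)²) = 494.06 N.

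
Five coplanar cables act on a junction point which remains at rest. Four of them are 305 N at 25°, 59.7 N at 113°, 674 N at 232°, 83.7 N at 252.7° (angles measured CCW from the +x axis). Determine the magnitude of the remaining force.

F ≈ 466 N

Sum the known components: ΣF_x = -186.7 N, ΣF_y = -427.2 N.
For equilibrium the remaining force must supply (−ΣF_x, −ΣF_y) = (186.7, 427.2) N.
Magnitude = √((186.7)² + (427.2)²) = 466.2 N; direction = atan2(427.2, 186.7) = 66.4°.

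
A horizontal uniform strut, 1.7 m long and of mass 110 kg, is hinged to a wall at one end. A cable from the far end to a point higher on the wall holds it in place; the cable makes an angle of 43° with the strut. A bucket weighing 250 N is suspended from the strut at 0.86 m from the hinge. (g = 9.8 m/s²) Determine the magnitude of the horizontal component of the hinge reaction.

Take torques about the hinge: T sin 43° · 1.7 = 110×9.8×0.85 + 250×0.86 = 1131.3 N·m.
So T = 1131.3 / (0.6820 × 1.7) = 975.77 N.
ΣF_x = 0: H_x = T cos 43° = 713.63 N.

H_x ≈ 714 N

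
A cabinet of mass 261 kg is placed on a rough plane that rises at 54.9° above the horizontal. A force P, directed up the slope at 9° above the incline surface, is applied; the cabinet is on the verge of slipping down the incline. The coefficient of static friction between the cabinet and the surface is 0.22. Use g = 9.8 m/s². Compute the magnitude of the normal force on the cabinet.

On the verge of sliding down the incline, friction equals μN and acts up the slope.
Perpendicular: N + P sin 9° = W cos 54.9° = 1471 N.
Along incline: P cos 9° + μN = W sin 54.9° with W sin 54.9° = 2093 N.
Solving the pair for P and N: P = 1856 N, N = 1180 N (and f = μN = 259.7 N).

N ≈ 1180 N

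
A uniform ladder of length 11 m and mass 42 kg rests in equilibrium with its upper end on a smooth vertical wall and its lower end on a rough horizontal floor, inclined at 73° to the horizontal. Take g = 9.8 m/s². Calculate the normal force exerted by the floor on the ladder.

N_floor ≈ 412 N

ΣF_y = 0: N_floor = 42×9.8 = 411.6 N.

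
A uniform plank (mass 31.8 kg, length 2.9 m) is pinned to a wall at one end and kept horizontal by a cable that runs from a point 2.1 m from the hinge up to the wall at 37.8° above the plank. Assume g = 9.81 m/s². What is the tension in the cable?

Take torques about the hinge: T sin 37.8° · 2.1 = 31.8×9.81×1.45 = 452.34 N·m.
So T = 452.34 / (0.6129 × 2.1) = 351.44 N.

T ≈ 351 N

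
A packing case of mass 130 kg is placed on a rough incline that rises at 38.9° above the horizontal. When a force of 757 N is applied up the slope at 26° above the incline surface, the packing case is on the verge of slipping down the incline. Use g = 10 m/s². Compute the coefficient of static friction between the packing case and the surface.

μ ≈ 0.200

On the verge of sliding down the incline, friction is at its maximum μN and acts up the slope.
Perpendicular to incline: N = W cos 38.9° − P sin 26° = 1012 − 331.8 = 679.9 N.
Along incline: P cos 26° + μN = W sin 38.9° → μ = (W sin 38.9° − P cos 26°) / N = 0.2.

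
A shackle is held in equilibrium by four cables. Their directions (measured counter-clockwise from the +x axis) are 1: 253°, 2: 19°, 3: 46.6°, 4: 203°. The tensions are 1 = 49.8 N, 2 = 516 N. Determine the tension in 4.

Resolve: ΣF_x = 49.8 cos 253° + 516 cos 19° + T_3 cos 46.6° + T_4 cos 203° = 0.
        ΣF_y = 49.8 sin 253° + 516 sin 19° + T_3 sin 46.6° + T_4 sin 203° = 0.
The known terms sum to (473.3, 120.4) N, so 0.6871 T_3 − 0.9205 T_4 = -473.3 and 0.7266 T_3 − 0.3907 T_4 = -120.4.
Solving simultaneously: T_3 = 185.2 N, T_4 = 652.4 N.

T_4 ≈ 652 N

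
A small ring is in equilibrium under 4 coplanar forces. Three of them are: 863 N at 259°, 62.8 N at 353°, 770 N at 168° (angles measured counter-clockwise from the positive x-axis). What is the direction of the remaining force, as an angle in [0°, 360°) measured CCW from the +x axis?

Sum the known components: ΣF_x = -855.5 N, ΣF_y = -694.7 N.
For equilibrium the remaining force must supply (−ΣF_x, −ΣF_y) = (855.5, 694.7) N.
Magnitude = √((855.5)² + (694.7)²) = 1102 N; direction = atan2(694.7, 855.5) = 39.1°.

θ ≈ 39.1°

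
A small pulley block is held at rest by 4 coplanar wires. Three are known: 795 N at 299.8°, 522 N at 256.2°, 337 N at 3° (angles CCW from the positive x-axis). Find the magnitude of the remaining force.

Sum the known components: ΣF_x = 607.1 N, ΣF_y = -1179 N.
For equilibrium the remaining force must supply (−ΣF_x, −ΣF_y) = (-607.1, 1179) N.
Magnitude = √((-607.1)² + (1179)²) = 1326 N; direction = atan2(1179, -607.1) = 117.2°.

F ≈ 1330 N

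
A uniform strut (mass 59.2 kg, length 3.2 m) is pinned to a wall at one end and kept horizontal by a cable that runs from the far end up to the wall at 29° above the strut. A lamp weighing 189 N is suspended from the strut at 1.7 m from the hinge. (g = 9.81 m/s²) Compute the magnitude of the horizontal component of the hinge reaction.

Take torques about the hinge: T sin 29° · 3.2 = 59.2×9.81×1.6 + 189×1.7 = 1250.5 N·m.
So T = 1250.5 / (0.4848 × 3.2) = 806.05 N.
ΣF_x = 0: H_x = T cos 29° = 704.99 N.

H_x ≈ 705 N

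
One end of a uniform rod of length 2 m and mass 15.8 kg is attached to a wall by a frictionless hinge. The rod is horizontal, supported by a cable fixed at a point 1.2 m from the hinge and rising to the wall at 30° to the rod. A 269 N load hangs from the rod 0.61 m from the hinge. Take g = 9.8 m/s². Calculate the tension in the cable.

Take torques about the hinge: T sin 30° · 1.2 = 15.8×9.8×1 + 269×0.61 = 318.93 N·m.
So T = 318.93 / (0.5000 × 1.2) = 531.55 N.

T ≈ 532 N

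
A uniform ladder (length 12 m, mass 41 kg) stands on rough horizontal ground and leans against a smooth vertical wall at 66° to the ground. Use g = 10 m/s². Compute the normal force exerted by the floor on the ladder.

N_floor ≈ 410 N

ΣF_y = 0: N_floor = 41×10 = 410 N.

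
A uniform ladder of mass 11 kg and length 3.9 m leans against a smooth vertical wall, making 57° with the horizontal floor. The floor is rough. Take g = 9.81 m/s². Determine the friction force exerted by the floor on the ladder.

f ≈ 35 N

Torques about the foot: N_wall · 3.9 sin 57° = 11×9.81×1.95 cos 57° → N_wall = 35.039 N.
ΣF_x = 0: f_floor = N_wall = 35.039 N.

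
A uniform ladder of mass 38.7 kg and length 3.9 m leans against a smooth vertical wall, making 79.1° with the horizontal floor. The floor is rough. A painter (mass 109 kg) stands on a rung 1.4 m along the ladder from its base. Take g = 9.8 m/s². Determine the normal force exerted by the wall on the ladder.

Torques about the foot: N_wall · 3.9 sin 79.1° = 38.7×9.8×1.95 cos 79.1° + 109×9.8×1.4 cos 79.1° → N_wall = 110.36 N.

N_wall ≈ 110 N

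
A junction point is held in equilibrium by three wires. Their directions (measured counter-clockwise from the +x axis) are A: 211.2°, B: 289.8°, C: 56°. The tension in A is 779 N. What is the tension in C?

Resolve: ΣF_x = 779 cos 211.2° + T_B cos 289.8° + T_C cos 56° = 0.
        ΣF_y = 779 sin 211.2° + T_B sin 289.8° + T_C sin 56° = 0.
The known terms sum to (-666.3, -403.5) N, so 0.3387 T_B + 0.5592 T_C = 666.3 and -0.9409 T_B + 0.8290 T_C = 403.5.
Solving simultaneously: T_B = 404.9 N, T_C = 946.3 N.

T_C ≈ 946 N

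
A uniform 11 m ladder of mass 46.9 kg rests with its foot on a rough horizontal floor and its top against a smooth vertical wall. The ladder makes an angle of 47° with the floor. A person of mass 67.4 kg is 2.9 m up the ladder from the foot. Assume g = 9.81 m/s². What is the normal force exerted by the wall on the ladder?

N_wall ≈ 377 N

Torques about the foot: N_wall · 11 sin 47° = 46.9×9.81×5.5 cos 47° + 67.4×9.81×2.9 cos 47° → N_wall = 377.07 N.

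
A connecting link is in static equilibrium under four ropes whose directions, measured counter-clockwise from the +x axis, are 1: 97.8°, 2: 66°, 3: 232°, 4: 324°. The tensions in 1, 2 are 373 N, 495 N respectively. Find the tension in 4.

Resolve: ΣF_x = 373 cos 97.8° + 495 cos 66° + T_3 cos 232° + T_4 cos 324° = 0.
        ΣF_y = 373 sin 97.8° + 495 sin 66° + T_3 sin 232° + T_4 sin 324° = 0.
The known terms sum to (150.7, 821.8) N, so -0.6157 T_3 + 0.8090 T_4 = -150.7 and -0.7880 T_3 − 0.5878 T_4 = -821.8.
Solving simultaneously: T_3 = 753.9 N, T_4 = 387.4 N.

T_4 ≈ 387 N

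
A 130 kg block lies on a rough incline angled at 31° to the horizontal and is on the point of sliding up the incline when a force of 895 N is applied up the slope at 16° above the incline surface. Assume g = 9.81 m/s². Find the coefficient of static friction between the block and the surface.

On the verge of sliding up the incline, friction is at its maximum μN and acts down the slope.
Perpendicular to incline: N = W cos 31° − P sin 16° = 1093 − 246.7 = 846.5 N.
Along incline: P cos 16° − μN = W sin 31° → μ = −(W sin 31° − P cos 16°) / N = 0.2404.

μ ≈ 0.240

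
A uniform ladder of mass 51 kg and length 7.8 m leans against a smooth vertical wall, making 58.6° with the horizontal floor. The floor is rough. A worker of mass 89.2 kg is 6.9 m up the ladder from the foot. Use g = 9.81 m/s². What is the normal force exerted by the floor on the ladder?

N_floor ≈ 1380 N

ΣF_y = 0: N_floor = 51×9.81 + 89.2×9.81 = 1375.4 N.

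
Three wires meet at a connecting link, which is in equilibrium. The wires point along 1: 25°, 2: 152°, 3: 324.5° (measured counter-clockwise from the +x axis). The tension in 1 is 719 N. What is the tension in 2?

T_2 ≈ 4790 N

Resolve: ΣF_x = 719 cos 25° + T_2 cos 152° + T_3 cos 324.5° = 0.
        ΣF_y = 719 sin 25° + T_2 sin 152° + T_3 sin 324.5° = 0.
The known terms sum to (651.6, 303.9) N, so -0.8829 T_2 + 0.8141 T_3 = -651.6 and 0.4695 T_2 − 0.5807 T_3 = -303.9.
Solving simultaneously: T_2 = 4794 N, T_3 = 4399 N.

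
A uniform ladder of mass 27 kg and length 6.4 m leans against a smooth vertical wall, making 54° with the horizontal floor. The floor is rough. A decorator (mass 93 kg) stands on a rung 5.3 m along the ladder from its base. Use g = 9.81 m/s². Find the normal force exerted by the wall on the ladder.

N_wall ≈ 645 N

Torques about the foot: N_wall · 6.4 sin 54° = 27×9.81×3.2 cos 54° + 93×9.81×5.3 cos 54° → N_wall = 645.14 N.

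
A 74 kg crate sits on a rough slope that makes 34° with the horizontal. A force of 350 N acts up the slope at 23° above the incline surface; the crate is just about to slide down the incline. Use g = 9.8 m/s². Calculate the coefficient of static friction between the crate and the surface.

μ ≈ 0.179

On the verge of sliding down the incline, friction is at its maximum μN and acts up the slope.
Perpendicular to incline: N = W cos 34° − P sin 23° = 601.2 − 136.8 = 464.5 N.
Along incline: P cos 23° + μN = W sin 34° → μ = (W sin 34° − P cos 23°) / N = 0.1795.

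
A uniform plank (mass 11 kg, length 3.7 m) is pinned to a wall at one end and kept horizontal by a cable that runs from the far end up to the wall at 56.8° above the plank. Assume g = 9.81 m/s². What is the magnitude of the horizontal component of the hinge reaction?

H_x ≈ 35.3 N

Take torques about the hinge: T sin 56.8° · 3.7 = 11×9.81×1.85 = 199.63 N·m.
So T = 199.63 / (0.8368 × 3.7) = 64.481 N.
ΣF_x = 0: H_x = T cos 56.8° = 35.307 N.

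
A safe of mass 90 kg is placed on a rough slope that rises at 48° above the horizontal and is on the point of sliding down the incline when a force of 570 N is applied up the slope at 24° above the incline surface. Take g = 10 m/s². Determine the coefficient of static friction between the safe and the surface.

μ ≈ 0.400

On the verge of sliding down the incline, friction is at its maximum μN and acts up the slope.
Perpendicular to incline: N = W cos 48° − P sin 24° = 602.2 − 231.8 = 370.4 N.
Along incline: P cos 24° + μN = W sin 48° → μ = (W sin 48° − P cos 24°) / N = 0.3999.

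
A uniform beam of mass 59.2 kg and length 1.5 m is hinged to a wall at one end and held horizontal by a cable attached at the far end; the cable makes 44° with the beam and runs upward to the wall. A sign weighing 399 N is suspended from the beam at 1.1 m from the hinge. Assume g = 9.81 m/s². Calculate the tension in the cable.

T ≈ 839 N

Take torques about the hinge: T sin 44° · 1.5 = 59.2×9.81×0.75 + 399×1.1 = 874.46 N·m.
So T = 874.46 / (0.6947 × 1.5) = 839.23 N.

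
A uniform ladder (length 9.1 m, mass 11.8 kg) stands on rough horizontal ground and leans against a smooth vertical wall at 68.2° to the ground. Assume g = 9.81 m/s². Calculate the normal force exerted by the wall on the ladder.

Torques about the foot: N_wall · 9.1 sin 68.2° = 11.8×9.81×4.55 cos 68.2° → N_wall = 23.15 N.

N_wall ≈ 23.1 N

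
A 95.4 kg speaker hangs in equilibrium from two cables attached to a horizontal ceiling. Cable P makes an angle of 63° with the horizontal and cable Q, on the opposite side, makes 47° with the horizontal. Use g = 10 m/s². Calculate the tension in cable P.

T_P ≈ 692 N

Weight W = 95.4 × 10 = 954 N acts straight down.
Horizontal: T_P cos 63° = T_Q cos 47°  →  T_Q = 0.6657 T_P.
Vertical: T_P sin 63° + T_Q sin 47° = 954.
Substituting the horizontal relation into the vertical equation gives 1.378 T_P = 954, so T_P = 692.4 N.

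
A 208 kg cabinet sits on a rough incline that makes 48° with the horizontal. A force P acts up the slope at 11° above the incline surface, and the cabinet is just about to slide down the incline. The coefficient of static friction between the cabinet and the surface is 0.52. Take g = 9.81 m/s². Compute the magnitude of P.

P ≈ 914 N

On the verge of sliding down the incline, friction equals μN and acts up the slope.
Perpendicular: N + P sin 11° = W cos 48° = 1365 N.
Along incline: P cos 11° + μN = W sin 48° with W sin 48° = 1516 N.
Solving the pair for P and N: P = 913.9 N, N = 1191 N (and f = μN = 619.3 N).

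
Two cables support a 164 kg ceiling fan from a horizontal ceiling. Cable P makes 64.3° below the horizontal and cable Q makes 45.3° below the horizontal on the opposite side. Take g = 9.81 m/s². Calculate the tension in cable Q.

Weight W = 164 × 9.81 = 1609 N acts straight down.
Horizontal: T_P cos 64.3° = T_Q cos 45.3°  →  T_P = 1.622 T_Q.
Vertical: T_P sin 64.3° + T_Q sin 45.3° = 1609.
Substituting the horizontal relation into the vertical equation gives 2.172 T_Q = 1609, so T_Q = 740.6 N.

T_Q ≈ 741 N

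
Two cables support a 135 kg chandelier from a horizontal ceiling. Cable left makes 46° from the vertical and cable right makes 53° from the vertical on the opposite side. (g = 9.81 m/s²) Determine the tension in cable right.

T_right ≈ 965 N

Angles from the horizontal: cable left is 90° − 46° = 44°, cable right is 90° − 53° = 37°.
Weight W = 135 × 9.81 = 1324 N acts straight down.
Horizontal: T_left cos 44° = T_right cos 37°  →  T_left = 1.11 T_right.
Vertical: T_left sin 44° + T_right sin 37° = 1324.
Substituting the horizontal relation into the vertical equation gives 1.373 T_right = 1324, so T_right = 964.5 N.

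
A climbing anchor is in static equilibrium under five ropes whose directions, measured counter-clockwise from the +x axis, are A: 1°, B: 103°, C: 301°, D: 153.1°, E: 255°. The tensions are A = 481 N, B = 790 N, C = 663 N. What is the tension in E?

Resolve: ΣF_x = 481 cos 1° + 790 cos 103° + 663 cos 301° + T_D cos 153.1° + T_E cos 255° = 0.
        ΣF_y = 481 sin 1° + 790 sin 103° + 663 sin 301° + T_D sin 153.1° + T_E sin 255° = 0.
The known terms sum to (644.7, 209.8) N, so -0.8918 T_D − 0.2588 T_E = -644.7 and 0.4524 T_D − 0.9659 T_E = -209.8.
Solving simultaneously: T_D = 580.9 N, T_E = 489.3 N.

T_E ≈ 489 N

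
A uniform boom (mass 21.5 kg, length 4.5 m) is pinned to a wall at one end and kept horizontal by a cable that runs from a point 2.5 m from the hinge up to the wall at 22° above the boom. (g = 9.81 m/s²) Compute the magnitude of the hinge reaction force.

Take torques about the hinge: T sin 22° · 2.5 = 21.5×9.81×2.25 = 474.56 N·m.
So T = 474.56 / (0.3746 × 2.5) = 506.73 N.
ΣF_x = 0: H_x = T cos 22° = 469.83 N.
ΣF_y = 0: H_y = (21.5×9.81) − T sin 22° = 210.92 − 189.82 = 21.091 N.
|H| = √(H_x² + H_y²) = √((469.83)² + (21.091)²) = 470.3 N.

|H| ≈ 470 N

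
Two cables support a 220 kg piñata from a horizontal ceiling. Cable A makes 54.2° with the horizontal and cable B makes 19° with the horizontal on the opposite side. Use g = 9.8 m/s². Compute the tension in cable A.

T_A ≈ 2130 N

Weight W = 220 × 9.8 = 2156 N acts straight down.
Horizontal: T_A cos 54.2° = T_B cos 19°  →  T_B = 0.6187 T_A.
Vertical: T_A sin 54.2° + T_B sin 19° = 2156.
Substituting the horizontal relation into the vertical equation gives 1.012 T_A = 2156, so T_A = 2129 N.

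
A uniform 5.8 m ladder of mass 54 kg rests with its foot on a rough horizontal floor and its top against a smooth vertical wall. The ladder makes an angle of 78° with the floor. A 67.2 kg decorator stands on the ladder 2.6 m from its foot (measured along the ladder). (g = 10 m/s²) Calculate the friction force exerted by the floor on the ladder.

Torques about the foot: N_wall · 5.8 sin 78° = 54×10×2.9 cos 78° + 67.2×10×2.6 cos 78° → N_wall = 121.42 N.
ΣF_x = 0: f_floor = N_wall = 121.42 N.

f ≈ 121 N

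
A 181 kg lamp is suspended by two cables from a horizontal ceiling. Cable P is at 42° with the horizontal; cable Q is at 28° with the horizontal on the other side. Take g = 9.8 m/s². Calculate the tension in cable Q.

T_Q ≈ 1400 N

Weight W = 181 × 9.8 = 1774 N acts straight down.
Horizontal: T_P cos 42° = T_Q cos 28°  →  T_P = 1.188 T_Q.
Vertical: T_P sin 42° + T_Q sin 28° = 1774.
Substituting the horizontal relation into the vertical equation gives 1.264 T_Q = 1774, so T_Q = 1403 N.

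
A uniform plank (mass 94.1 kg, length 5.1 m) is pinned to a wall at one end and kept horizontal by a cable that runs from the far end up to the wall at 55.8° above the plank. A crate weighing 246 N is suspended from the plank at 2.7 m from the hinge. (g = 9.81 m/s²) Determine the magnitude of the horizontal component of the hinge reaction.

H_x ≈ 402 N

Take torques about the hinge: T sin 55.8° · 5.1 = 94.1×9.81×2.55 + 246×2.7 = 3018.2 N·m.
So T = 3018.2 / (0.8271 × 5.1) = 715.52 N.
ΣF_x = 0: H_x = T cos 55.8° = 402.18 N.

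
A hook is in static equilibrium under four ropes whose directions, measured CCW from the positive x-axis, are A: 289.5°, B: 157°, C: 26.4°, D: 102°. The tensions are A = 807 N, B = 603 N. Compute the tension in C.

T_C ≈ 401 N

Resolve: ΣF_x = 807 cos 289.5° + 603 cos 157° + T_C cos 26.4° + T_D cos 102° = 0.
        ΣF_y = 807 sin 289.5° + 603 sin 157° + T_C sin 26.4° + T_D sin 102° = 0.
The known terms sum to (-285.7, -525.1) N, so 0.8957 T_C − 0.2079 T_D = 285.7 and 0.4446 T_C + 0.9781 T_D = 525.1.
Solving simultaneously: T_C = 401.2 N, T_D = 354.5 N.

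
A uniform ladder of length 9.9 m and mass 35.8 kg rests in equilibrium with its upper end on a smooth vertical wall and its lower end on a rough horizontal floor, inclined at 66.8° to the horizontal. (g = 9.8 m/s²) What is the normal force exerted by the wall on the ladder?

Torques about the foot: N_wall · 9.9 sin 66.8° = 35.8×9.8×4.95 cos 66.8° → N_wall = 75.185 N.

N_wall ≈ 75.2 N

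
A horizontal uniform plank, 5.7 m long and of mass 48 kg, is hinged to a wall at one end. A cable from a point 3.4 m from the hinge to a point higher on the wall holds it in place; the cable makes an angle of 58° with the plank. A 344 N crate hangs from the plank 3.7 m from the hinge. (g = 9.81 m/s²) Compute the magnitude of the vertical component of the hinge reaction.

Take torques about the hinge: T sin 58° · 3.4 = 48×9.81×2.85 + 344×3.7 = 2614.8 N·m.
So T = 2614.8 / (0.8480 × 3.4) = 906.86 N.
ΣF_y = 0: H_y = (48×9.81 + 344) − T sin 58° = 814.88 − 769.06 = 45.819 N.

|H_y| ≈ 45.8 N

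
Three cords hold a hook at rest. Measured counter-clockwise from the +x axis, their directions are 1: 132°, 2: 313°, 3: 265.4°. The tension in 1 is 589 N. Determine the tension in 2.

Resolve: ΣF_x = 589 cos 132° + T_2 cos 313° + T_3 cos 265.4° = 0.
        ΣF_y = 589 sin 132° + T_2 sin 313° + T_3 sin 265.4° = 0.
The known terms sum to (-394.1, 437.7) N, so 0.6820 T_2 − 0.0802 T_3 = 394.1 and -0.7314 T_2 − 0.9968 T_3 = -437.7.
Solving simultaneously: T_2 = 579.5 N, T_3 = 13.92 N.

T_2 ≈ 580 N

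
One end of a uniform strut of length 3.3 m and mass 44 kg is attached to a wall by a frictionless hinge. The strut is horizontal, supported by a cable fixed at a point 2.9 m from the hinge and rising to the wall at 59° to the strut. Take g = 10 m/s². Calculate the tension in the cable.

Take torques about the hinge: T sin 59° · 2.9 = 44×10×1.65 = 726 N·m.
So T = 726 / (0.8572 × 2.9) = 292.06 N.

T ≈ 292 N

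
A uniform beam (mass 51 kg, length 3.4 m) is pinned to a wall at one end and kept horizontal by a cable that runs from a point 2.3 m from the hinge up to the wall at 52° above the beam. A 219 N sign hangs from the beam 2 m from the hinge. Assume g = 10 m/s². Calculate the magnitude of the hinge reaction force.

Take torques about the hinge: T sin 52° · 2.3 = 51×10×1.7 + 219×2 = 1305 N·m.
So T = 1305 / (0.7880 × 2.3) = 720.03 N.
ΣF_x = 0: H_x = T cos 52° = 443.29 N.
ΣF_y = 0: H_y = (51×10 + 219) − T sin 52° = 729 − 567.39 = 161.61 N.
|H| = √(H_x² + H_y²) = √((443.29)² + (161.61)²) = 471.83 N.

|H| ≈ 472 N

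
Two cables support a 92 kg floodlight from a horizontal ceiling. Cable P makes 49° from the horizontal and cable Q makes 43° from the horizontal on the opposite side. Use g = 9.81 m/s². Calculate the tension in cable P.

Weight W = 92 × 9.81 = 902.5 N acts straight down.
Horizontal: T_P cos 49° = T_Q cos 43°  →  T_Q = 0.897 T_P.
Vertical: T_P sin 49° + T_Q sin 43° = 902.5.
Substituting the horizontal relation into the vertical equation gives 1.366 T_P = 902.5, so T_P = 660.5 N.

T_P ≈ 660 N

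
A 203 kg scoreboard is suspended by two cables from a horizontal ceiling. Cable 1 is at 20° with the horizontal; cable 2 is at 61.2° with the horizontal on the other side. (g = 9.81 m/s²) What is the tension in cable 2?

T_2 ≈ 1890 N

Weight W = 203 × 9.81 = 1991 N acts straight down.
Horizontal: T_1 cos 20° = T_2 cos 61.2°  →  T_1 = 0.5127 T_2.
Vertical: T_1 sin 20° + T_2 sin 61.2° = 1991.
Substituting the horizontal relation into the vertical equation gives 1.052 T_2 = 1991, so T_2 = 1894 N.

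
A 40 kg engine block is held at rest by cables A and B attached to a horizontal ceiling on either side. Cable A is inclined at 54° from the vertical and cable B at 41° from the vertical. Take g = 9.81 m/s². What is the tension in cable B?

T_B ≈ 319 N

Angles from the horizontal: cable A is 90° − 54° = 36°, cable B is 90° − 41° = 49°.
Weight W = 40 × 9.81 = 392.4 N acts straight down.
Horizontal: T_A cos 36° = T_B cos 49°  →  T_A = 0.8109 T_B.
Vertical: T_A sin 36° + T_B sin 49° = 392.4.
Substituting the horizontal relation into the vertical equation gives 1.231 T_B = 392.4, so T_B = 318.7 N.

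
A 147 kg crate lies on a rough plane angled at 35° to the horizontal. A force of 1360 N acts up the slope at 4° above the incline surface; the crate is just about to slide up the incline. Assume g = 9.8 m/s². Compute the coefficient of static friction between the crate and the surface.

μ ≈ 0.489

On the verge of sliding up the incline, friction is at its maximum μN and acts down the slope.
Perpendicular to incline: N = W cos 35° − P sin 4° = 1180 − 94.87 = 1085 N.
Along incline: P cos 4° − μN = W sin 35° → μ = −(W sin 35° − P cos 4°) / N = 0.4888.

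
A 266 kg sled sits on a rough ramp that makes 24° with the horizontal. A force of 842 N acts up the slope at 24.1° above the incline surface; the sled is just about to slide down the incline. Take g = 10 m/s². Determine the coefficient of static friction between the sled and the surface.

On the verge of sliding down the incline, friction is at its maximum μN and acts up the slope.
Perpendicular to incline: N = W cos 24° − P sin 24.1° = 2430 − 343.8 = 2086 N.
Along incline: P cos 24.1° + μN = W sin 24° → μ = (W sin 24° − P cos 24.1°) / N = 0.1502.

μ ≈ 0.150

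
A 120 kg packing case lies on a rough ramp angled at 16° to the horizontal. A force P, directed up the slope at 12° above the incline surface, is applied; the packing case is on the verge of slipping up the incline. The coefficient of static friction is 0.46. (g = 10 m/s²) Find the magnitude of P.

P ≈ 802 N

On the verge of sliding up the incline, friction equals μN and acts down the slope.
Perpendicular: N + P sin 12° = W cos 16° = 1154 N.
Along incline: P cos 12° = W sin 16° + μN  with W sin 16° = 330.8 N.
Solving the pair for P and N: P = 802.2 N, N = 986.7 N (and f = μN = 453.9 N).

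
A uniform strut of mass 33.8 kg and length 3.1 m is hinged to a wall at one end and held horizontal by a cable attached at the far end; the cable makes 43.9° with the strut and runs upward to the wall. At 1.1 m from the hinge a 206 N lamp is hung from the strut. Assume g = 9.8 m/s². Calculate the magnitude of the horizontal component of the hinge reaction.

Take torques about the hinge: T sin 43.9° · 3.1 = 33.8×9.8×1.55 + 206×1.1 = 740.02 N·m.
So T = 740.02 / (0.6934 × 3.1) = 344.27 N.
ΣF_x = 0: H_x = T cos 43.9° = 248.06 N.

H_x ≈ 248 N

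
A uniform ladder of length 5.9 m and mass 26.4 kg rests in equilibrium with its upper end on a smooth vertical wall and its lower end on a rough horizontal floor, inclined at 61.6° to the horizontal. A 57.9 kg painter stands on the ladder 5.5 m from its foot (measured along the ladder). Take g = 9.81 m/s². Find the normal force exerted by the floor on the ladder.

N_floor ≈ 827 N

ΣF_y = 0: N_floor = 26.4×9.81 + 57.9×9.81 = 826.98 N.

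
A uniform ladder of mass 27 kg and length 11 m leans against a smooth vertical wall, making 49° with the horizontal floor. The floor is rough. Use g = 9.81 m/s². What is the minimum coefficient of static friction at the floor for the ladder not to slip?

ΣF_y = 0: N_floor = 27×9.81 = 264.87 N.
Torques about the foot: N_wall · 11 sin 49° = 27×9.81×5.5 cos 49° → N_wall = 115.12 N.
ΣF_x = 0: f_floor = N_wall = 115.12 N.
μ_min = f_floor / N_floor = 115.12 / 264.87 = 0.4346.

μ_min ≈ 0.435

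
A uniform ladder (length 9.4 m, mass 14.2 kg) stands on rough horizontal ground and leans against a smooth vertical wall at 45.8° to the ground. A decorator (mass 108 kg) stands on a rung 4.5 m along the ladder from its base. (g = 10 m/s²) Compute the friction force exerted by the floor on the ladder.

f ≈ 572 N

Torques about the foot: N_wall · 9.4 sin 45.8° = 14.2×10×4.7 cos 45.8° + 108×10×4.5 cos 45.8° → N_wall = 571.83 N.
ΣF_x = 0: f_floor = N_wall = 571.83 N.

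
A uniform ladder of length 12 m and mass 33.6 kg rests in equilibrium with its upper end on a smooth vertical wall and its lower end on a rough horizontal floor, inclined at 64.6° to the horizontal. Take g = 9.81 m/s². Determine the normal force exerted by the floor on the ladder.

N_floor ≈ 330 N

ΣF_y = 0: N_floor = 33.6×9.81 = 329.62 N.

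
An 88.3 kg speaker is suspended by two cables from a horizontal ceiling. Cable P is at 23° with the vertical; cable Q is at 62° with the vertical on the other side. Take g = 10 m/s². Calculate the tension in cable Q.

Angles from the horizontal: cable P is 90° − 23° = 67°, cable Q is 90° − 62° = 28°.
Weight W = 88.3 × 10 = 883 N acts straight down.
Horizontal: T_P cos 67° = T_Q cos 28°  →  T_P = 2.26 T_Q.
Vertical: T_P sin 67° + T_Q sin 28° = 883.
Substituting the horizontal relation into the vertical equation gives 2.55 T_Q = 883, so T_Q = 346.3 N.

T_Q ≈ 346 N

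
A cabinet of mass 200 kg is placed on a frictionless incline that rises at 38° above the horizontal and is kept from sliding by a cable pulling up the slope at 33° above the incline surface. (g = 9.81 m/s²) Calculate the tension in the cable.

T ≈ 1440 N

Take axes along and perpendicular to the incline. Weight components: W sin 38° = 1208 N down-slope, W cos 38° = 1546 N into the surface.
Along incline: T cos 33° = W sin 38° → T = 1440 N.
Perpendicular: N = W cos 38° − T sin 33° = 761.6 N.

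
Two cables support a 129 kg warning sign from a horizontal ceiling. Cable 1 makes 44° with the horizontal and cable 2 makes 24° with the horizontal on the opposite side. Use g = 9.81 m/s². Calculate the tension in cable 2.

T_2 ≈ 982 N

Weight W = 129 × 9.81 = 1265 N acts straight down.
Horizontal: T_1 cos 44° = T_2 cos 24°  →  T_1 = 1.27 T_2.
Vertical: T_1 sin 44° + T_2 sin 24° = 1265.
Substituting the horizontal relation into the vertical equation gives 1.289 T_2 = 1265, so T_2 = 981.8 N.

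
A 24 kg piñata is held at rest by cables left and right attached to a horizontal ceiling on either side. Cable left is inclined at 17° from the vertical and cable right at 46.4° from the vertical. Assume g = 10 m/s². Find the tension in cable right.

T_right ≈ 78.5 N

Angles from the horizontal: cable left is 90° − 17° = 73°, cable right is 90° − 46.4° = 43.6°.
Weight W = 24 × 10 = 240 N acts straight down.
Horizontal: T_left cos 73° = T_right cos 43.6°  →  T_left = 2.477 T_right.
Vertical: T_left sin 73° + T_right sin 43.6° = 240.
Substituting the horizontal relation into the vertical equation gives 3.058 T_right = 240, so T_right = 78.48 N.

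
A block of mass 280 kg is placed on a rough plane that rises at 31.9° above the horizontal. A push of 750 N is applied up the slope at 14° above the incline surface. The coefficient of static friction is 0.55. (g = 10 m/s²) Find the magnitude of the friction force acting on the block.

Axes along / perpendicular to the incline. W sin 31.9° = 1480 N down-slope; W cos 31.9° = 2377 N into the surface.
Perpendicular: N = W cos 31.9° − P sin 14° = 2377 − 181.4 = 2196 N.
Along incline: P cos 14° + f = W sin 31.9° (friction acts up-slope) → f = 1480 − 727.7 = 751.9 N.
|f| = 751.9 N ≤ μN = 1208 N, so the block is indeed static.

f ≈ 752 N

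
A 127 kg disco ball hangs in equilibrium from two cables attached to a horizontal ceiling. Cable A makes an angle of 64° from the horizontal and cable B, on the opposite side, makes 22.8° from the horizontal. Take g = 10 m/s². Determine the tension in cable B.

T_B ≈ 558 N

Weight W = 127 × 10 = 1270 N acts straight down.
Horizontal: T_A cos 64° = T_B cos 22.8°  →  T_A = 2.103 T_B.
Vertical: T_A sin 64° + T_B sin 22.8° = 1270.
Substituting the horizontal relation into the vertical equation gives 2.278 T_B = 1270, so T_B = 557.6 N.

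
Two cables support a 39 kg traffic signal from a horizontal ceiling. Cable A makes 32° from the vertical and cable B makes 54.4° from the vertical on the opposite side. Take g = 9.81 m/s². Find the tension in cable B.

T_B ≈ 203 N

Angles from the horizontal: cable A is 90° − 32° = 58°, cable B is 90° − 54.4° = 35.6°.
Weight W = 39 × 9.81 = 382.6 N acts straight down.
Horizontal: T_A cos 58° = T_B cos 35.6°  →  T_A = 1.534 T_B.
Vertical: T_A sin 58° + T_B sin 35.6° = 382.6.
Substituting the horizontal relation into the vertical equation gives 1.883 T_B = 382.6, so T_B = 203.1 N.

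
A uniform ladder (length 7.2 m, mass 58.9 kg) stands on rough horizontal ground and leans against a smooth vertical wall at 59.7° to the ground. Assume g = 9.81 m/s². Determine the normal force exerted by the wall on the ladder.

Torques about the foot: N_wall · 7.2 sin 59.7° = 58.9×9.81×3.6 cos 59.7° → N_wall = 168.82 N.

N_wall ≈ 169 N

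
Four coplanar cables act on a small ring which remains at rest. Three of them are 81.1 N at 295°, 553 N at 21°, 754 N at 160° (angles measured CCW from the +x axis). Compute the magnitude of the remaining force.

F ≈ 414 N

Sum the known components: ΣF_x = -158 N, ΣF_y = 382.6 N.
For equilibrium the remaining force must supply (−ΣF_x, −ΣF_y) = (158, -382.6) N.
Magnitude = √((158)² + (-382.6)²) = 413.9 N; direction = atan2(-382.6, 158) = 292.4°.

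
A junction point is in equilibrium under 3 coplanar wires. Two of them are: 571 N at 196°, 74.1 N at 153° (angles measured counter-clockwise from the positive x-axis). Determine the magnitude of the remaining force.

F ≈ 627 N

Sum the known components: ΣF_x = -614.9 N, ΣF_y = -123.7 N.
For equilibrium the remaining force must supply (−ΣF_x, −ΣF_y) = (614.9, 123.7) N.
Magnitude = √((614.9)² + (123.7)²) = 627.2 N; direction = atan2(123.7, 614.9) = 11.4°.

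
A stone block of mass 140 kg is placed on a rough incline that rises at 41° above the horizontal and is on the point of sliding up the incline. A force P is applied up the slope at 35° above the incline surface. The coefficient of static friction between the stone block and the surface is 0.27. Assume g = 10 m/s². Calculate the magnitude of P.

On the verge of sliding up the incline, friction equals μN and acts down the slope.
Perpendicular: N + P sin 35° = W cos 41° = 1057 N.
Along incline: P cos 35° = W sin 41° + μN  with W sin 41° = 918.5 N.
Solving the pair for P and N: P = 1236 N, N = 347.7 N (and f = μN = 93.89 N).

P ≈ 1240 N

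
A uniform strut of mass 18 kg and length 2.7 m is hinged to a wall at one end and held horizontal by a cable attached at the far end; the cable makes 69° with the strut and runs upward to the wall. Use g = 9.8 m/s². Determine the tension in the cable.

T ≈ 94.5 N

Take torques about the hinge: T sin 69° · 2.7 = 18×9.8×1.35 = 238.14 N·m.
So T = 238.14 / (0.9336 × 2.7) = 94.475 N.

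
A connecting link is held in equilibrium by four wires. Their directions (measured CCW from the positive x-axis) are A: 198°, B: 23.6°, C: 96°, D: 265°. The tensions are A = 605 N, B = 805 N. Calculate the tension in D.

T_D ≈ 920 N

Resolve: ΣF_x = 605 cos 198° + 805 cos 23.6° + T_C cos 96° + T_D cos 265° = 0.
        ΣF_y = 605 sin 198° + 805 sin 23.6° + T_C sin 96° + T_D sin 265° = 0.
The known terms sum to (162.3, 135.3) N, so -0.1045 T_C − 0.0872 T_D = -162.3 and 0.9945 T_C − 0.9962 T_D = -135.3.
Solving simultaneously: T_C = 785.4 N, T_D = 920 N.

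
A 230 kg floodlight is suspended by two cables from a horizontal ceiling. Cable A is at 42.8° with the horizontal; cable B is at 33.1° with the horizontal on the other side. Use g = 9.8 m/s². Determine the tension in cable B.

Weight W = 230 × 9.8 = 2254 N acts straight down.
Horizontal: T_A cos 42.8° = T_B cos 33.1°  →  T_A = 1.142 T_B.
Vertical: T_A sin 42.8° + T_B sin 33.1° = 2254.
Substituting the horizontal relation into the vertical equation gives 1.322 T_B = 2254, so T_B = 1705 N.

T_B ≈ 1710 N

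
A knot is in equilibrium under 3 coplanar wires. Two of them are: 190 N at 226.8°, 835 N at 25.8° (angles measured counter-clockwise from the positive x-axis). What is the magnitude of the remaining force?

Sum the known components: ΣF_x = 621.7 N, ΣF_y = 224.9 N.
For equilibrium the remaining force must supply (−ΣF_x, −ΣF_y) = (-621.7, -224.9) N.
Magnitude = √((-621.7)² + (-224.9)²) = 661.1 N; direction = atan2(-224.9, -621.7) = 199.9°.

F ≈ 661 N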